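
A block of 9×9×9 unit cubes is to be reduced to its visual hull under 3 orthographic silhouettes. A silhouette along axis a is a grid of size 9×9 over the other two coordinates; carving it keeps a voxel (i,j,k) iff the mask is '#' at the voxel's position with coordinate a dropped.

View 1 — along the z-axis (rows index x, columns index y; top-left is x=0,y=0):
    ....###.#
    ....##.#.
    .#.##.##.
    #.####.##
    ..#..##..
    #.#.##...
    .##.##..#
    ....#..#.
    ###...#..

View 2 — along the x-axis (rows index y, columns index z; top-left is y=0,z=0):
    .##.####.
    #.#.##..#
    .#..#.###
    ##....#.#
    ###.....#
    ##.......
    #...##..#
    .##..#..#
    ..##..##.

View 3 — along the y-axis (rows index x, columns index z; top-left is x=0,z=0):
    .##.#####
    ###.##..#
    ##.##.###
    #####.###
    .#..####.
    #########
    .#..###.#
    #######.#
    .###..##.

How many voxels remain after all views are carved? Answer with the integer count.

full grid |V| = 729
carve view 1 (along z, XY-mask fill 37/81): 333 voxels remain
carve view 2 (along x, YZ-mask fill 38/81): 150 voxels remain
carve view 3 (along y, XZ-mask fill 60/81): 113 voxels remain

remaining voxels: 113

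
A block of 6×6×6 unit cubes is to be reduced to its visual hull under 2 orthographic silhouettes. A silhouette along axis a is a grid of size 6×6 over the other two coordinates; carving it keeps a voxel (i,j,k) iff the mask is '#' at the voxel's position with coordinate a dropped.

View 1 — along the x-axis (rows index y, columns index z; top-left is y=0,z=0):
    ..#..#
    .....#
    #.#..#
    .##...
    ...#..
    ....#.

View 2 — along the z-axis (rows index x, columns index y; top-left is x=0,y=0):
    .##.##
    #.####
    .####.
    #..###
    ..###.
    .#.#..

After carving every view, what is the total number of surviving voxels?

start: 6×6×6 = 216 voxels
  1. axis=0 (YZ plane), |mask|=10  ⇒  voxels=60
  2. axis=2 (XY plane), |mask|=22  ⇒  voxels=37

|visual hull| = 37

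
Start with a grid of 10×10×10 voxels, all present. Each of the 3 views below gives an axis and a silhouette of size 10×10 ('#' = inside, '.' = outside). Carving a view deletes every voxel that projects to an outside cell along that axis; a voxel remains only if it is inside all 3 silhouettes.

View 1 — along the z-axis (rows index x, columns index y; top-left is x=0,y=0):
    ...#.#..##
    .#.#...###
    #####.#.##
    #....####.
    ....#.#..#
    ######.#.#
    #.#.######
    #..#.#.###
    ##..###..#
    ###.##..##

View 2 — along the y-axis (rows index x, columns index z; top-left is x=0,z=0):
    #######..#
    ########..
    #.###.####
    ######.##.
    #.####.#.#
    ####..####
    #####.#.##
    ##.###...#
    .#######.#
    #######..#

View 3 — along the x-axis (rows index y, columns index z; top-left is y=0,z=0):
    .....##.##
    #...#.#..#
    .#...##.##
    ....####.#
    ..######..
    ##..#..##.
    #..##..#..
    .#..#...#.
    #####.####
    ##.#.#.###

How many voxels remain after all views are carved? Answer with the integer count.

start: 10×10×10 = 1000 voxels
  1. axis=2 (XY plane), |mask|=60  ⇒  voxels=600
  2. axis=1 (XZ plane), |mask|=77  ⇒  voxels=465
  3. axis=0 (YZ plane), |mask|=52  ⇒  voxels=248

remaining voxels: 248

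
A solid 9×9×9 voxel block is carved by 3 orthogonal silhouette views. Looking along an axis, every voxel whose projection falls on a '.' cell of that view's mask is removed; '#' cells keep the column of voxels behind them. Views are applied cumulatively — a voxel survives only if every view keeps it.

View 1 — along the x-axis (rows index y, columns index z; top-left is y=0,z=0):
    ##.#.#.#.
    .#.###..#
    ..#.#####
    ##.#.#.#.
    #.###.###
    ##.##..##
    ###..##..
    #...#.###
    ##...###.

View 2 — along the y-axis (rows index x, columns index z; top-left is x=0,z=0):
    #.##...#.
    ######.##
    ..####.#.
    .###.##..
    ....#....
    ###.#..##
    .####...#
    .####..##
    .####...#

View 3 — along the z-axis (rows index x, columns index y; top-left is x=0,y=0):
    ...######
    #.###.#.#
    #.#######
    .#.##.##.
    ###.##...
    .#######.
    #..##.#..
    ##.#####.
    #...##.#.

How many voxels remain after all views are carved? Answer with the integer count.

full grid |V| = 729
  1. axis=0 (YZ plane), |mask|=49  ⇒  voxels=441
  2. axis=1 (XZ plane), |mask|=45  ⇒  voxels=234
  3. axis=2 (XY plane), |mask|=52  ⇒  voxels=160

|visual hull| = 160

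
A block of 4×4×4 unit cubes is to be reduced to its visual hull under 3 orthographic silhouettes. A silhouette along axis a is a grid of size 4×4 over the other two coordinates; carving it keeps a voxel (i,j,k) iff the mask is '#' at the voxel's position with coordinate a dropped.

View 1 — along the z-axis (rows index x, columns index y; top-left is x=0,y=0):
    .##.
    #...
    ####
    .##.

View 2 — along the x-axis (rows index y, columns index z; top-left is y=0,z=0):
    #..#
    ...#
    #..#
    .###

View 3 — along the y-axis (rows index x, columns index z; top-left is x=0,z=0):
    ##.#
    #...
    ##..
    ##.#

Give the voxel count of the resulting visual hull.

before carving: 64 voxels (4×4×4)
  1. axis=2 (XY plane), |mask|=9  ⇒  voxels=36
  2. axis=0 (YZ plane), |mask|=8  ⇒  voxels=16
  3. axis=1 (XZ plane), |mask|=9  ⇒  voxels=10

voxel count = 10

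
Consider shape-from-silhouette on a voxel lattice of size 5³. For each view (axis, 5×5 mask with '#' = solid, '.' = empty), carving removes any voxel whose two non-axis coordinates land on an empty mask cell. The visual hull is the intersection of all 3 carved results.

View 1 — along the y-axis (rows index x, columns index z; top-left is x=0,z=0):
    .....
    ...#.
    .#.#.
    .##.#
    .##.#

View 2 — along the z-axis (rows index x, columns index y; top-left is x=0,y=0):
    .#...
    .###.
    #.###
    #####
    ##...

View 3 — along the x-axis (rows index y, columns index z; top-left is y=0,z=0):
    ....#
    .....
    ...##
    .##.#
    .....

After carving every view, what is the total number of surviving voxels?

full grid |V| = 125
after view 1 [y-axis, 9 of 25 cells solid] → remaining = 45
after view 2 [z-axis, 15 of 25 cells solid] → remaining = 32
after view 3 [x-axis, 6 of 25 cells solid] → remaining = 9

|visual hull| = 9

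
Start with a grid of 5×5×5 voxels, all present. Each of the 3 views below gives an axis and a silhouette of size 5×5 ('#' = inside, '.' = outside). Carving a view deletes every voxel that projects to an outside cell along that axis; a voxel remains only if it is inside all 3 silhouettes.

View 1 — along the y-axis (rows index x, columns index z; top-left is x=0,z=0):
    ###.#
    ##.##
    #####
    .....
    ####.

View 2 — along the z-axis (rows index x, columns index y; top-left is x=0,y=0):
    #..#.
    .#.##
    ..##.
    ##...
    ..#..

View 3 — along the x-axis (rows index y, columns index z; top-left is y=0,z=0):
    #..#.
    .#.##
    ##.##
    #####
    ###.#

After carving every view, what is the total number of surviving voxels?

|visual hull| = 27

start: 5×5×5 = 125 voxels
step 1: project along y, AND mask (17/25) → |grid| = 85
step 2: project along z, AND mask (10/25) → |grid| = 34
step 3: project along x, AND mask (18/25) → |grid| = 27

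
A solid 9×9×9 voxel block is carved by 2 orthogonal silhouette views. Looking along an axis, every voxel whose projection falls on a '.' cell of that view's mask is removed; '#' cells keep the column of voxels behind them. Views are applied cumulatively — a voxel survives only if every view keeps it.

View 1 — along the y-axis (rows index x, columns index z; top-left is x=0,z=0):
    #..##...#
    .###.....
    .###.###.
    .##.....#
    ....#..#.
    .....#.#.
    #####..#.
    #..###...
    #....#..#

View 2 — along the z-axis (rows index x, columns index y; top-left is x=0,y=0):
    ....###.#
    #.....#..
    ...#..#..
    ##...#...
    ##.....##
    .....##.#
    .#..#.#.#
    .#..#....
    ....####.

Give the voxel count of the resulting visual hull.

initial block: 9^3 = 729
carve view 1 (along y, XZ-mask fill 33/81): 297 voxels remain
carve view 2 (along z, XY-mask fill 28/81): 101 voxels remain

voxel count = 101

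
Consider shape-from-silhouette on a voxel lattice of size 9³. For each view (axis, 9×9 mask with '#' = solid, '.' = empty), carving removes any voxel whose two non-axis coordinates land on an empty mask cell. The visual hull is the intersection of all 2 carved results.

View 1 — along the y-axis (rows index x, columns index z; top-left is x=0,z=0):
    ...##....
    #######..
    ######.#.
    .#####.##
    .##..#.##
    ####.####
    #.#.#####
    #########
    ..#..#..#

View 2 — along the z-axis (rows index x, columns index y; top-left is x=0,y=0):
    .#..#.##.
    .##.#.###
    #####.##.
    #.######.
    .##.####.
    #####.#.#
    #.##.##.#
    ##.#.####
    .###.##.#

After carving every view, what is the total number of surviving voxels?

|visual hull| = 357

start: 9×9×9 = 729 voxels
[1] y-view keeps 55 columns → grid now 495
[2] z-view keeps 56 columns → grid now 357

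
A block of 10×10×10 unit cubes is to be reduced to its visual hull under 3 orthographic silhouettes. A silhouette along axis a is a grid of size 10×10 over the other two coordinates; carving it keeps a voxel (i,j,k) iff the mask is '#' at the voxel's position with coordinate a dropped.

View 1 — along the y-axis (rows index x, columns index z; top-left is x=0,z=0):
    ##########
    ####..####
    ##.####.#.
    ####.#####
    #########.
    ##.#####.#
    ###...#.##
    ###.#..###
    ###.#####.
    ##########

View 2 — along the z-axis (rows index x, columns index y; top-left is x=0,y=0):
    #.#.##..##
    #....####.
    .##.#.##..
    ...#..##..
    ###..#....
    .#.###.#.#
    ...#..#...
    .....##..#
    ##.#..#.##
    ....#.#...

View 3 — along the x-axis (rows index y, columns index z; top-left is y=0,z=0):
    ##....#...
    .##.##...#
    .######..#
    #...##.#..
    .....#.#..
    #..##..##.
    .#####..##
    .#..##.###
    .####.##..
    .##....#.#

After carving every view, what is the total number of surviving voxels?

171 voxels

full grid |V| = 1000
  1. axis=1 (XZ plane), |mask|=82  ⇒  voxels=820
  2. axis=2 (XY plane), |mask|=42  ⇒  voxels=347
  3. axis=0 (YZ plane), |mask|=49  ⇒  voxels=171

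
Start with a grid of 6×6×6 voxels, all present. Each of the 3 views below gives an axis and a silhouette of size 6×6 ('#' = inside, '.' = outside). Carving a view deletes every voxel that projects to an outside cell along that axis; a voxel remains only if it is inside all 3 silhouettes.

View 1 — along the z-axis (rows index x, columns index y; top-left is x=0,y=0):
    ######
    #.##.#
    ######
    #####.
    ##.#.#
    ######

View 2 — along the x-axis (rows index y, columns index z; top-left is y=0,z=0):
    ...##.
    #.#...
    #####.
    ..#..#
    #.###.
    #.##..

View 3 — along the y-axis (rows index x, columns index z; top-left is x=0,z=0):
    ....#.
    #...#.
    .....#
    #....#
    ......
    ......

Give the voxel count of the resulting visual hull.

12 voxels

full grid |V| = 216
carve view 1 (along z, XY-mask fill 31/36): 186 voxels remain
carve view 2 (along x, YZ-mask fill 18/36): 90 voxels remain
carve view 3 (along y, XZ-mask fill 6/36): 12 voxels remain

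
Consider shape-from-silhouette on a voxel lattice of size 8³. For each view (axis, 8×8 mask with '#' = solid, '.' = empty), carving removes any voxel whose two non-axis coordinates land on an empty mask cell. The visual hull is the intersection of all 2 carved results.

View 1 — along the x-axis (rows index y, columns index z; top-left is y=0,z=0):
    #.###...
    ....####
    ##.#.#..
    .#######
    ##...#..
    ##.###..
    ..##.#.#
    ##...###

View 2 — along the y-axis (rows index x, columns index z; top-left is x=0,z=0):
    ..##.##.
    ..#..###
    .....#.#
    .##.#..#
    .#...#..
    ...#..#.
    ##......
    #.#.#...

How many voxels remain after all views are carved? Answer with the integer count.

full grid |V| = 512
carve view 1 (along x, YZ-mask fill 36/64): 288 voxels remain
carve view 2 (along y, XZ-mask fill 23/64): 104 voxels remain

voxel count = 104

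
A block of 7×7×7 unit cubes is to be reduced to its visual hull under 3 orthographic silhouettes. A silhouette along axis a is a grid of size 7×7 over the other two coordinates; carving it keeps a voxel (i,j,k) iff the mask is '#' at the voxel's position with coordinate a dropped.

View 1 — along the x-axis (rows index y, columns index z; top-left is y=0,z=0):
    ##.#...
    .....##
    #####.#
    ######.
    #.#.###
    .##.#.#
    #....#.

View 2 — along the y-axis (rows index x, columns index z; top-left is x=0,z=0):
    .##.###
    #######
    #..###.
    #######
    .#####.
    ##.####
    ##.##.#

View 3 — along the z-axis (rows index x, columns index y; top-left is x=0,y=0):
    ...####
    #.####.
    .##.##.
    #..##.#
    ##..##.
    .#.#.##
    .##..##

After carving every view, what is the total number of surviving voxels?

92 voxels

initial block: 7^3 = 343
after view 1 [x-axis, 28 of 49 cells solid] → remaining = 196
after view 2 [y-axis, 39 of 49 cells solid] → remaining = 155
after view 3 [z-axis, 29 of 49 cells solid] → remaining = 92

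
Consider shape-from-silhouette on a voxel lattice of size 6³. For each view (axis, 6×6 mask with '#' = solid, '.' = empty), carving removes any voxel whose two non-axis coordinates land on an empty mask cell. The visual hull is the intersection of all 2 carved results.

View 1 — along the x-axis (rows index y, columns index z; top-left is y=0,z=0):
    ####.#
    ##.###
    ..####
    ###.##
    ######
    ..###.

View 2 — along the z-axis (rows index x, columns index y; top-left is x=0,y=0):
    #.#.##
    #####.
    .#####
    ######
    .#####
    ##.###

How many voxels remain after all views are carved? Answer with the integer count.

initial block: 6^3 = 216
after view 1 [x-axis, 28 of 36 cells solid] → remaining = 168
after view 2 [z-axis, 30 of 36 cells solid] → remaining = 141

remaining voxels: 141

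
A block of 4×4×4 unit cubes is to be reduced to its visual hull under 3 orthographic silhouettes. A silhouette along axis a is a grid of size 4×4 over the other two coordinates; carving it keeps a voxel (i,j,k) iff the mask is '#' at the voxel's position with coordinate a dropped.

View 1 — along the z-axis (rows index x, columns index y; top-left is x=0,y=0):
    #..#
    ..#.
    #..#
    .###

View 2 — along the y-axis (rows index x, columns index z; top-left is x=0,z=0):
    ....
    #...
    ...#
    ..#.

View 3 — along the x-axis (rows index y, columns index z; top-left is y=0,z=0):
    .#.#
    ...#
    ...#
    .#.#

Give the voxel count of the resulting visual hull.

start: 4×4×4 = 64 voxels
after view 1 [z-axis, 8 of 16 cells solid] → remaining = 32
after view 2 [y-axis, 3 of 16 cells solid] → remaining = 6
after view 3 [x-axis, 6 of 16 cells solid] → remaining = 2

remaining voxels: 2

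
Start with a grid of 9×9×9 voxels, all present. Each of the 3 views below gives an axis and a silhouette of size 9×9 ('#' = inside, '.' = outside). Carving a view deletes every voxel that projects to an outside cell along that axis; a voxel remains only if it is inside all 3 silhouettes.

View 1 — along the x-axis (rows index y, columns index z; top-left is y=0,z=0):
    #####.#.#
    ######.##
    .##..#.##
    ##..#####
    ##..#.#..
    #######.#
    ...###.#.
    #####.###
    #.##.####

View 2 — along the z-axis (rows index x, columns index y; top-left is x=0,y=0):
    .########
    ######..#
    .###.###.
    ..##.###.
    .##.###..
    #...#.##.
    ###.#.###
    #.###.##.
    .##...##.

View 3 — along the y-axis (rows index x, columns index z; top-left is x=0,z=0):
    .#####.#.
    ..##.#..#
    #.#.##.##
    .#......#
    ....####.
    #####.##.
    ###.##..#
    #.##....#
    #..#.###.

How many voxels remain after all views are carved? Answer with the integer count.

remaining voxels: 179

before carving: 729 voxels (9×9×9)
after view 1 [x-axis, 58 of 81 cells solid] → remaining = 522
after view 2 [z-axis, 52 of 81 cells solid] → remaining = 324
after view 3 [y-axis, 44 of 81 cells solid] → remaining = 179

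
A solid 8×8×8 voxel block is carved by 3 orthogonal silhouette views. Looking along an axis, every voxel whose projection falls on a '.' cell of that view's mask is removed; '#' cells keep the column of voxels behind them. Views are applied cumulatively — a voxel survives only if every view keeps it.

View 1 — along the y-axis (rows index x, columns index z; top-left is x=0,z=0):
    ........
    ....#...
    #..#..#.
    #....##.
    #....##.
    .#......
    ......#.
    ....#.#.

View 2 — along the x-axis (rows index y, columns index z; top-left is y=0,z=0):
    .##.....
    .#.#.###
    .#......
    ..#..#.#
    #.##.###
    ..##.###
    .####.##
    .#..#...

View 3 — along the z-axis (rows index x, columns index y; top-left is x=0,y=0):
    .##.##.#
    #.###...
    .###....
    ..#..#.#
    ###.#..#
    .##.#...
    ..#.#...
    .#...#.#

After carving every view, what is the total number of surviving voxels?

voxel count = 15

initial block: 8^3 = 512
after view 1 [y-axis, 14 of 64 cells solid] → remaining = 112
after view 2 [x-axis, 30 of 64 cells solid] → remaining = 44
after view 3 [z-axis, 28 of 64 cells solid] → remaining = 15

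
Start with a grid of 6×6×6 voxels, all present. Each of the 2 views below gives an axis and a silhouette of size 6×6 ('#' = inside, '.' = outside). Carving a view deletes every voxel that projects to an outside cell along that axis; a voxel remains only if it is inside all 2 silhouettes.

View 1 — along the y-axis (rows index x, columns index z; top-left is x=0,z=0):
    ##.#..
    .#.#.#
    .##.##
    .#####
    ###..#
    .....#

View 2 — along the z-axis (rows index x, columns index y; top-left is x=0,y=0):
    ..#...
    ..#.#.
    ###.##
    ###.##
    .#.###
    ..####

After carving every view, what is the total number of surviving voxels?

start: 6×6×6 = 216 voxels
carve view 1 (along y, XZ-mask fill 20/36): 120 voxels remain
carve view 2 (along z, XY-mask fill 21/36): 74 voxels remain

remaining voxels: 74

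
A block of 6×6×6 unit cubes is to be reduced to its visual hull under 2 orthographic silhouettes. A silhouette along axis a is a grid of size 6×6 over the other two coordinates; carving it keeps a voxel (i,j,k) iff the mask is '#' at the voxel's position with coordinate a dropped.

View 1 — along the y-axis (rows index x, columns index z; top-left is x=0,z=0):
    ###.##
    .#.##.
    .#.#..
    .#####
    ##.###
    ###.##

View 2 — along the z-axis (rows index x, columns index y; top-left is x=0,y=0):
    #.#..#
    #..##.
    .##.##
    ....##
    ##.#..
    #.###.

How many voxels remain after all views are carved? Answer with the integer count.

|visual hull| = 77

before carving: 216 voxels (6×6×6)
after view 1 [y-axis, 25 of 36 cells solid] → remaining = 150
after view 2 [z-axis, 19 of 36 cells solid] → remaining = 77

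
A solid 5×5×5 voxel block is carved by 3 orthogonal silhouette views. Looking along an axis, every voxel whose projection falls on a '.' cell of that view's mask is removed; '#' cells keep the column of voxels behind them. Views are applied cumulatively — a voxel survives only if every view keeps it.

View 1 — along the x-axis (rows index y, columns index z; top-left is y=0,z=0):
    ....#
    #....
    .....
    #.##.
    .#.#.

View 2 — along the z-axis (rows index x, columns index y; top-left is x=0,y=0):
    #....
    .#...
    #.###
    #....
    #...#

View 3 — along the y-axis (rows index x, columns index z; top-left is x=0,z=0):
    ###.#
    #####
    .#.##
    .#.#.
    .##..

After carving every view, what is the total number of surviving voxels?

before carving: 125 voxels (5×5×5)
after view 1 [x-axis, 7 of 25 cells solid] → remaining = 35
after view 2 [z-axis, 9 of 25 cells solid] → remaining = 12
after view 3 [y-axis, 16 of 25 cells solid] → remaining = 7

7 voxels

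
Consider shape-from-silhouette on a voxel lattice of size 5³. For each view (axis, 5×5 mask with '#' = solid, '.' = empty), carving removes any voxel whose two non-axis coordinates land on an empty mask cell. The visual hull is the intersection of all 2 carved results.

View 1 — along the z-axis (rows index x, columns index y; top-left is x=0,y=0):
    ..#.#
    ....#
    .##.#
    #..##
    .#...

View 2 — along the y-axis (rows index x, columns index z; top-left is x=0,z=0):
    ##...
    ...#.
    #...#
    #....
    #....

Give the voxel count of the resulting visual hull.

15 voxels

before carving: 125 voxels (5×5×5)
after view 1 [z-axis, 10 of 25 cells solid] → remaining = 50
after view 2 [y-axis, 7 of 25 cells solid] → remaining = 15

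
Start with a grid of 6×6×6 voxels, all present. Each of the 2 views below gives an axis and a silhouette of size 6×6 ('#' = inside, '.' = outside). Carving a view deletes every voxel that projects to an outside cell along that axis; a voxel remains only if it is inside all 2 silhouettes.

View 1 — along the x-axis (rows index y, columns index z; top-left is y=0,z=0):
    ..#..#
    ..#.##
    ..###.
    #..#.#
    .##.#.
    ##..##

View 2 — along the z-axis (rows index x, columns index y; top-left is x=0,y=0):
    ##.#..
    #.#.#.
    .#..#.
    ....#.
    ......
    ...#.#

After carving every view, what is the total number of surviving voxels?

remaining voxels: 32

before carving: 216 voxels (6×6×6)
step 1: project along x, AND mask (18/36) → |grid| = 108
step 2: project along z, AND mask (11/36) → |grid| = 32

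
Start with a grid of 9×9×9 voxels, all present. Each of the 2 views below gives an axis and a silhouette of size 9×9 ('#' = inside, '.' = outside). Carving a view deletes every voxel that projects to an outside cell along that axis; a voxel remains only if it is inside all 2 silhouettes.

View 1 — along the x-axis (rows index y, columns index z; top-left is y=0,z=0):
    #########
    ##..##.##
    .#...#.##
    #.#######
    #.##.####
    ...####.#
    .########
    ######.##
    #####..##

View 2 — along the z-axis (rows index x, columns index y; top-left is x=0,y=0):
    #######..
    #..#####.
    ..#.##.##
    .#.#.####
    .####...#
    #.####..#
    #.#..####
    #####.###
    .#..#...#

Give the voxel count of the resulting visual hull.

start: 9×9×9 = 729 voxels
  1. axis=0 (YZ plane), |mask|=62  ⇒  voxels=558
  2. axis=2 (XY plane), |mask|=52  ⇒  voxels=355

|visual hull| = 355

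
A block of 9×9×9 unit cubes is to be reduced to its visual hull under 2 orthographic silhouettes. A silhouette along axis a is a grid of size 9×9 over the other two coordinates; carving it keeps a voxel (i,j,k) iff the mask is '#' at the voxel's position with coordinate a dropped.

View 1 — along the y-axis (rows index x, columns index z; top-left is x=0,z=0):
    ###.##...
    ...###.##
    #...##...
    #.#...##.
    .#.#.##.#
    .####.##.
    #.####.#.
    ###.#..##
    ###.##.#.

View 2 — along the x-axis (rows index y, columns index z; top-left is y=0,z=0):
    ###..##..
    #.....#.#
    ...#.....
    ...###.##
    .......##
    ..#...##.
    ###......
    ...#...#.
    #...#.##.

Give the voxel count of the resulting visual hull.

initial block: 9^3 = 729
carve view 1 (along y, XZ-mask fill 46/81): 414 voxels remain
carve view 2 (along x, YZ-mask fill 28/81): 141 voxels remain

141 voxels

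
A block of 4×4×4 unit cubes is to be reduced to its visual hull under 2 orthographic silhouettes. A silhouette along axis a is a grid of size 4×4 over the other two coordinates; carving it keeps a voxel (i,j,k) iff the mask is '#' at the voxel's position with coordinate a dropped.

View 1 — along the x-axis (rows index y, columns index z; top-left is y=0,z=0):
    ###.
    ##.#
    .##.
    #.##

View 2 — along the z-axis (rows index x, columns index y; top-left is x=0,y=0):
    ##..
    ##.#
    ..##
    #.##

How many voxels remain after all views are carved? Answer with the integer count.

initial block: 4^3 = 64
V1 x: intersect with YZ mask (11 set) -- 44 left
V2 z: intersect with XY mask (10 set) -- 28 left

|visual hull| = 28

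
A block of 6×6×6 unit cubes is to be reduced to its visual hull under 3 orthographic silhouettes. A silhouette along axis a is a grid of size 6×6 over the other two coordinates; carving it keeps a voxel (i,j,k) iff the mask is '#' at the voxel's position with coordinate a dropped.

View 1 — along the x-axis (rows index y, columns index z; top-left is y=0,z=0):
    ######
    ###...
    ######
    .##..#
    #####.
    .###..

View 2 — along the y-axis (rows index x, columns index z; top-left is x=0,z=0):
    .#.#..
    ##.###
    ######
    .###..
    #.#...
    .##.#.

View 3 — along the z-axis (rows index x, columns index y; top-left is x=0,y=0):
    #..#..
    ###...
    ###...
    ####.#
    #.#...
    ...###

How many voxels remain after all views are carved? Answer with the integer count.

initial block: 6^3 = 216
step 1: project along x, AND mask (26/36) → |grid| = 156
step 2: project along y, AND mask (21/36) → |grid| = 97
step 3: project along z, AND mask (18/36) → |grid| = 54

voxel count = 54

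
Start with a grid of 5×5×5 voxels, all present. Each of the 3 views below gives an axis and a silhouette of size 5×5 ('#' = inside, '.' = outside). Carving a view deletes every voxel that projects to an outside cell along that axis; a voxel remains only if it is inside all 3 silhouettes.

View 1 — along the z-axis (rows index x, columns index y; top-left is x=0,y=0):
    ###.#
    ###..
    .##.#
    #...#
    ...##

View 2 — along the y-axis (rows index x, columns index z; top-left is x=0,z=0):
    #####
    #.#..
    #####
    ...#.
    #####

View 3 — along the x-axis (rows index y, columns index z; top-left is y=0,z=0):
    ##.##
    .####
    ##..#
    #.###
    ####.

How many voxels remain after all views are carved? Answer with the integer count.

start: 5×5×5 = 125 voxels
carve view 1 (along z, XY-mask fill 14/25): 70 voxels remain
carve view 2 (along y, XZ-mask fill 18/25): 53 voxels remain
carve view 3 (along x, YZ-mask fill 19/25): 39 voxels remain

voxel count = 39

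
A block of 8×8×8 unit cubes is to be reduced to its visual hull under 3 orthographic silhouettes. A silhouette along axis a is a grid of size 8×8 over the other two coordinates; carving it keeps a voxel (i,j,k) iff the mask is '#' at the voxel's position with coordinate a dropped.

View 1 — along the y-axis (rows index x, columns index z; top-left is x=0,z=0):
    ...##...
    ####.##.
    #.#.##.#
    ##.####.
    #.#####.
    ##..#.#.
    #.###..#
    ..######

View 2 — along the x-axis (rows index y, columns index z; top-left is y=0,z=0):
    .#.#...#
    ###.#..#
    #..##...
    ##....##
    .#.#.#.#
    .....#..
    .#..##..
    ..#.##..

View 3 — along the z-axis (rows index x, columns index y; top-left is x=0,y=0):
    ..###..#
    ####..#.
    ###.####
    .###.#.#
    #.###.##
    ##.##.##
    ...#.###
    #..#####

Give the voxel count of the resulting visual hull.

remaining voxels: 85

full grid |V| = 512
  1. axis=1 (XZ plane), |mask|=40  ⇒  voxels=320
  2. axis=0 (YZ plane), |mask|=26  ⇒  voxels=126
  3. axis=2 (XY plane), |mask|=43  ⇒  voxels=85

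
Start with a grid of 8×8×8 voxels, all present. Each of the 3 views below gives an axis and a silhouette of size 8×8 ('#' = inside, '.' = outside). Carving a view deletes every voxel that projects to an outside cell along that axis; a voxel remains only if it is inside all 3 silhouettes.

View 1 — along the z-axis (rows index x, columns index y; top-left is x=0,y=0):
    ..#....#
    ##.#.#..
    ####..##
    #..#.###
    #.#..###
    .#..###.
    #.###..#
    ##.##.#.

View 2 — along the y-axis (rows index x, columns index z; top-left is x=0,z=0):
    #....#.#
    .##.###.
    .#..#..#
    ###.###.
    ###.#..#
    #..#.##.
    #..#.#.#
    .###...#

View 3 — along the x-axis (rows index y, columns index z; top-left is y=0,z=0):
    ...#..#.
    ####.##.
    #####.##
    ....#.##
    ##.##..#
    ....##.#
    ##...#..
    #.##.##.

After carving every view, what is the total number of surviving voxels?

|visual hull| = 72

before carving: 512 voxels (8×8×8)
[1] z-view keeps 36 columns → grid now 288
[2] y-view keeps 34 columns → grid now 155
[3] x-view keeps 34 columns → grid now 72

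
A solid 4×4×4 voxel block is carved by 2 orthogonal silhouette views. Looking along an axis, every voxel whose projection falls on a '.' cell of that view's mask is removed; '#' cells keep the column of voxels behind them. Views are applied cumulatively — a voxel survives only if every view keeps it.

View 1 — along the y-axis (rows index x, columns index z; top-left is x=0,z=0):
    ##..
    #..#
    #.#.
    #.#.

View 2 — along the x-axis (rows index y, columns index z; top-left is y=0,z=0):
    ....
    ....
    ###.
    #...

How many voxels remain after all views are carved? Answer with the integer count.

start: 4×4×4 = 64 voxels
V1 y: intersect with XZ mask (8 set) -- 32 left
V2 x: intersect with YZ mask (4 set) -- 11 left

remaining voxels: 11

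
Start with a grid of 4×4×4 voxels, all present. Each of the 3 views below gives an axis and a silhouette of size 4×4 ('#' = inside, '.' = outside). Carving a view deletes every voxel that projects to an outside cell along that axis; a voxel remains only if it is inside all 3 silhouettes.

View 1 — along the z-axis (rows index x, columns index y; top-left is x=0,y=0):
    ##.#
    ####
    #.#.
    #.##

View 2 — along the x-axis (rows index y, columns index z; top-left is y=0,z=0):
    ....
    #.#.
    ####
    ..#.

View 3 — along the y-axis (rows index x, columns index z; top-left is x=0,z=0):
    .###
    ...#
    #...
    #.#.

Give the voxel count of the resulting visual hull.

7 voxels

before carving: 64 voxels (4×4×4)
V1 z: intersect with XY mask (12 set) -- 48 left
V2 x: intersect with YZ mask (7 set) -- 19 left
V3 y: intersect with XZ mask (7 set) -- 7 left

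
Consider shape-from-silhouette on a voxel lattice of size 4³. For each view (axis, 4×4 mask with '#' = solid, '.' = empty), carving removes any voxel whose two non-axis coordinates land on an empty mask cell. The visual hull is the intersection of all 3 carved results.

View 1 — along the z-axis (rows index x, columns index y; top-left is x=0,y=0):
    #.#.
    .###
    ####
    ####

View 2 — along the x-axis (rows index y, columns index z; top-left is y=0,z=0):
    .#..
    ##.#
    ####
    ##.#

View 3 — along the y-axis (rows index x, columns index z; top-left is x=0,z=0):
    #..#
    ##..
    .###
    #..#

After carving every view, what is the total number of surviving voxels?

start: 4×4×4 = 64 voxels
after view 1 [z-axis, 13 of 16 cells solid] → remaining = 52
after view 2 [x-axis, 11 of 16 cells solid] → remaining = 37
after view 3 [y-axis, 9 of 16 cells solid] → remaining = 22

22 voxels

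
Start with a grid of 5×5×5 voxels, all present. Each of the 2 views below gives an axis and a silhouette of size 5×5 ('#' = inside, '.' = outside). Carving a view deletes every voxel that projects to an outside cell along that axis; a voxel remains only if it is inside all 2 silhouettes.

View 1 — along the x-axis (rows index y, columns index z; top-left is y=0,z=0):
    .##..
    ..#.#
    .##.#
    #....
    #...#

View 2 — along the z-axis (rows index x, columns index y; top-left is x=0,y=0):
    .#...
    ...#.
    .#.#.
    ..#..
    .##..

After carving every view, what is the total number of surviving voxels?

initial block: 5^3 = 125
carve view 1 (along x, YZ-mask fill 10/25): 50 voxels remain
carve view 2 (along z, XY-mask fill 7/25): 14 voxels remain

voxel count = 14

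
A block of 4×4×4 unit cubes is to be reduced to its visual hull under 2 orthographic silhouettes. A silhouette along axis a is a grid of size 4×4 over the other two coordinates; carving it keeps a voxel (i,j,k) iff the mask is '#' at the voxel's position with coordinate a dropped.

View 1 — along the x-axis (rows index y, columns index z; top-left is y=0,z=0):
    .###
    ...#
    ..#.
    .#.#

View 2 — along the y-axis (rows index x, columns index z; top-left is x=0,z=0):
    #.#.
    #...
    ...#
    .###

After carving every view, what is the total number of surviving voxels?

start: 4×4×4 = 64 voxels
  1. axis=0 (YZ plane), |mask|=7  ⇒  voxels=28
  2. axis=1 (XZ plane), |mask|=7  ⇒  voxels=12

12 voxels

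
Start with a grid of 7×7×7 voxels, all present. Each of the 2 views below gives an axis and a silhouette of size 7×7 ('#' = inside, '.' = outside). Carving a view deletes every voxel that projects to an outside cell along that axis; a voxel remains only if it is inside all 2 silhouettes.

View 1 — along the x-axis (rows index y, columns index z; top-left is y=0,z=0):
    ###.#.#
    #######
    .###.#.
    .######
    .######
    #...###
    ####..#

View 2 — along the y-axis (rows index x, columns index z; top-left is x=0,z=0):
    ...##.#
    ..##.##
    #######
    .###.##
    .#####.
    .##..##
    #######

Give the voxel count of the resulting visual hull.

remaining voxels: 190

start: 7×7×7 = 343 voxels
step 1: project along x, AND mask (37/49) → |grid| = 259
step 2: project along y, AND mask (35/49) → |grid| = 190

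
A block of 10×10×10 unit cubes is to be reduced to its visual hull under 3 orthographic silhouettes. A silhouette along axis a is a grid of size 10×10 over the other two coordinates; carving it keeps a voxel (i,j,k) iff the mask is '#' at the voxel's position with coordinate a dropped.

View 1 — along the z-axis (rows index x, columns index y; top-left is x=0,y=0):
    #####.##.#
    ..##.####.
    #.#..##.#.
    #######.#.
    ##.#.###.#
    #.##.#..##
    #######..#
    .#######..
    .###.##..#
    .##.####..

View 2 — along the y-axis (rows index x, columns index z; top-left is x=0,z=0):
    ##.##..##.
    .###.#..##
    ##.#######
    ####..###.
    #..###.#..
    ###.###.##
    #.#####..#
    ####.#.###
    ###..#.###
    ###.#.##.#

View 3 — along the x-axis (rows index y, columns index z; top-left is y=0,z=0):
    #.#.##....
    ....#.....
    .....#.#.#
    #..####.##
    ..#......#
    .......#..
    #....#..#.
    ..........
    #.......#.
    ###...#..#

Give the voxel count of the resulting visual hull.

remaining voxels: 134

full grid |V| = 1000
[1] z-view keeps 67 columns → grid now 670
[2] y-view keeps 70 columns → grid now 464
[3] x-view keeps 28 columns → grid now 134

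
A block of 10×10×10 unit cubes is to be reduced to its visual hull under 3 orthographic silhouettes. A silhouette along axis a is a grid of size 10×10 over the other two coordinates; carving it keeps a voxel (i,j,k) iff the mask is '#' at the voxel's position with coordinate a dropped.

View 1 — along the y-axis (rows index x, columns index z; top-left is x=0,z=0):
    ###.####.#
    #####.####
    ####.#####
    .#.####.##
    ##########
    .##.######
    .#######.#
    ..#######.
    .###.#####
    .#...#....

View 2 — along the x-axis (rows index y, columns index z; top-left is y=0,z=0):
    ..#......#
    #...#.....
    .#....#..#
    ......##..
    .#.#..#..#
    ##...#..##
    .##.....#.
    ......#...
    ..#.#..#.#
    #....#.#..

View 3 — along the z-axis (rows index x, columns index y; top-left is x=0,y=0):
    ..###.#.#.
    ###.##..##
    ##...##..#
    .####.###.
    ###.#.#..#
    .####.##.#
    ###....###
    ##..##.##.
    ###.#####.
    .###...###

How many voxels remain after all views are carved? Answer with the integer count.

before carving: 1000 voxels (10×10×10)
V1 y: intersect with XZ mask (76 set) -- 760 left
V2 x: intersect with YZ mask (29 set) -- 225 left
V3 z: intersect with XY mask (63 set) -- 140 left

|visual hull| = 140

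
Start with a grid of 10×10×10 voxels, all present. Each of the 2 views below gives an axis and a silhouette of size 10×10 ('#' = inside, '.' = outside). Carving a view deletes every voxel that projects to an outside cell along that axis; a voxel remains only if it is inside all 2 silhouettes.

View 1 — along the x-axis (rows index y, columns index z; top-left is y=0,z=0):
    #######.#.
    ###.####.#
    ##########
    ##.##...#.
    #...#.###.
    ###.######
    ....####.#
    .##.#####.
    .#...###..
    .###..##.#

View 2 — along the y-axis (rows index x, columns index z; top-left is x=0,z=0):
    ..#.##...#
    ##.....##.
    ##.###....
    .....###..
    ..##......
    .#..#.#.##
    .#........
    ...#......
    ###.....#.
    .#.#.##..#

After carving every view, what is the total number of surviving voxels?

228 voxels

initial block: 10^3 = 1000
step 1: project along x, AND mask (67/100) → |grid| = 670
step 2: project along y, AND mask (34/100) → |grid| = 228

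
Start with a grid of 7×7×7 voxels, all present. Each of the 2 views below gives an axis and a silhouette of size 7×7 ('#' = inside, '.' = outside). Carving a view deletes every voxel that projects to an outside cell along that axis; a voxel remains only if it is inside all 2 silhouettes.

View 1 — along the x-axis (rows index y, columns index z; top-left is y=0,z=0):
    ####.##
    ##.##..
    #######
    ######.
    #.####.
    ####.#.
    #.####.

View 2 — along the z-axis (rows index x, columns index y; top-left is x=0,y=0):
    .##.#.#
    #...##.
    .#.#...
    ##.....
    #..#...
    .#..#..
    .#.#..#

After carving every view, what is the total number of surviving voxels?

start: 7×7×7 = 343 voxels
V1 x: intersect with YZ mask (38 set) -- 266 left
V2 z: intersect with XY mask (18 set) -- 93 left

|visual hull| = 93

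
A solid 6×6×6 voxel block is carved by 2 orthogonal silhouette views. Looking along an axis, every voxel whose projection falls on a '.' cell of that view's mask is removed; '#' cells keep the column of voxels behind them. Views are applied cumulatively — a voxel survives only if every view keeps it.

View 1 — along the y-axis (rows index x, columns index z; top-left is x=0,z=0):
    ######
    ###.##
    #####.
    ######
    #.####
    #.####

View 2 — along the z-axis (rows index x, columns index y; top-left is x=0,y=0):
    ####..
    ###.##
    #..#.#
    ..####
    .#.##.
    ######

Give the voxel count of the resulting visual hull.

133 voxels

start: 6×6×6 = 216 voxels
step 1: project along y, AND mask (32/36) → |grid| = 192
step 2: project along z, AND mask (25/36) → |grid| = 133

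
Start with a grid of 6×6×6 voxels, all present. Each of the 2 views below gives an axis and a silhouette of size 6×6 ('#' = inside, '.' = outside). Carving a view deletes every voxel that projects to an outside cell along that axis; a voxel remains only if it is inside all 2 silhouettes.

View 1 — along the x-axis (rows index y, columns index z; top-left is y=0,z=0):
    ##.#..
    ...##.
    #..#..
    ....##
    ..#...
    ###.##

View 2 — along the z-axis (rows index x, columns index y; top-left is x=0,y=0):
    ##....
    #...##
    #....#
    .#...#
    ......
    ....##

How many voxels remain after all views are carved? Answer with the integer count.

35 voxels

before carving: 216 voxels (6×6×6)
step 1: project along x, AND mask (15/36) → |grid| = 90
step 2: project along z, AND mask (11/36) → |grid| = 35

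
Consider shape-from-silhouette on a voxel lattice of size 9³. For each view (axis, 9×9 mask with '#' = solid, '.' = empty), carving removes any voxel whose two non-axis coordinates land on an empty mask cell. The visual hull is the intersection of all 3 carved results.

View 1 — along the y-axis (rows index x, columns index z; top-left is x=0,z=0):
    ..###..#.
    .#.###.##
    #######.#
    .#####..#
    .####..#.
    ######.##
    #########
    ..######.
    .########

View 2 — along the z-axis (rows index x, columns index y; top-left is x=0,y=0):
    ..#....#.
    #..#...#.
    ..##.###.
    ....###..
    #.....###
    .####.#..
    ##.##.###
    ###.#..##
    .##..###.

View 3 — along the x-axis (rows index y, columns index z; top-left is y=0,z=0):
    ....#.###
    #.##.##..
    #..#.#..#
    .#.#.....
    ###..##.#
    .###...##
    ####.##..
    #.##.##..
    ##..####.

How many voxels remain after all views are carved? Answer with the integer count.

before carving: 729 voxels (9×9×9)
carve view 1 (along y, XZ-mask fill 60/81): 540 voxels remain
carve view 2 (along z, XY-mask fill 40/81): 283 voxels remain
carve view 3 (along x, YZ-mask fill 43/81): 148 voxels remain

voxel count = 148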